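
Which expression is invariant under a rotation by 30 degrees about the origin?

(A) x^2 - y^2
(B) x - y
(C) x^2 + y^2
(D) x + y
C

A rotation by 30 degrees sends (x, y) to (sqrt(3)x/2 - y/2, x/2 + sqrt(3)y/2).
Substitute the transformed coordinates into each option and compare with the original:
(A) x^2 - y^2  ->  (sqrt(3)x/2 - y/2)^2 - (x/2 + sqrt(3)y/2)^2 = x^2/2 - sqrt(3)xy - y^2/2   [differs from x^2 - y^2: not invariant]
(B) x - y  ->  (sqrt(3)x/2 - y/2) - (x/2 + sqrt(3)y/2) = -x/2 + sqrt(3)x/2 - sqrt(3)y/2 - y/2   [differs from x - y: not invariant]
(C) x^2 + y^2  ->  (sqrt(3)x/2 - y/2)^2 + (x/2 + sqrt(3)y/2)^2 = x^2 + y^2   [equals x^2 + y^2: invariant]
(D) x + y  ->  (sqrt(3)x/2 - y/2) + (x/2 + sqrt(3)y/2) = x/2 + sqrt(3)x/2 - y/2 + sqrt(3)y/2   [differs from x + y: not invariant]

Only option (C), x^2 + y^2, is unchanged by the transformation.
Geometrically, x^2 + y^2 is the squared distance from the origin, which every rotation about the origin preserves.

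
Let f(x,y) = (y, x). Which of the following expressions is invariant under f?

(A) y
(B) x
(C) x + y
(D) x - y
C

For f(x,y) = (y, x):
After applying f: x' = y, y' = x. So x' + y' = y + x = x + y.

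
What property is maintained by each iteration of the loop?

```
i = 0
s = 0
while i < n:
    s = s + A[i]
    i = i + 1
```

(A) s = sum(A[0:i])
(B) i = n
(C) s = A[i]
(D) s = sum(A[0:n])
A

A loop invariant must hold before the first iteration and be re-established by every execution of the body.

(A) s = sum(A[0:i]): Initially i = 0 and s = 0 = sum of the empty slice A[0:0]. If s = sum(A[0:i]) holds at the top of an iteration, the body sets s to sum(A[0:i]) + A[i] = sum(A[0:i+1]) and then i to i+1, so s = sum(A[0:i]) holds again. At exit i = n, giving s = sum(A[0:n]).

The other options fail:
(B) i = n: false initially (i = 0); it is the exit condition, not an invariant.
(C) s = A[i]: after the first iteration s = A[0] but i = 1, so s = A[i] compares s with the wrong element (and fails in general).
(D) s = sum(A[0:n]): false before the loop (s = 0, not the full sum) -- it only becomes true at exit.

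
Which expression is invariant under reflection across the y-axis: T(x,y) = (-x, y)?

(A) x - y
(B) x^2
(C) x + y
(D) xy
B

The map is reflection across the y-axis: T(x,y) = (-x, y).
Substitute the transformed coordinates into each option and compare with the original:
(A) x - y  ->  (-x) - (y) = -x - y   [differs from x - y: not invariant]
(B) x^2  ->  (-x)^2 = x^2   [equals x^2: invariant]
(C) x + y  ->  (-x) + (y) = -x + y   [differs from x + y: not invariant]
(D) xy  ->  (-x)(y) = -xy   [differs from xy: not invariant]

Only option (B), x^2, is unchanged by the transformation.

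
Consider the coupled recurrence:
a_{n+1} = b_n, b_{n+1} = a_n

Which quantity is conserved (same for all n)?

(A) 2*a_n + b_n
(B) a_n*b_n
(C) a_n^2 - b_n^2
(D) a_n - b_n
B

Replace a_n by a_{n+1} = b_n and b_n by b_{n+1} = a_n in each option and simplify:
(A) 2*a_n + b_n  ->  2*(b_n) + (a_n) = a_n + 2*b_n   [not conserved]
(B) a_n*b_n  ->  (b_n)*(a_n) = a_n*b_n   [conserved]
(C) a_n^2 - b_n^2  ->  (b_n)^2 - (a_n)^2 = -a_n^2 + b_n^2   [not conserved]
(D) a_n - b_n  ->  (b_n) - (a_n) = -a_n + b_n   [not conserved]

Only (B) a_n*b_n returns to itself after one step, so it is the conserved quantity.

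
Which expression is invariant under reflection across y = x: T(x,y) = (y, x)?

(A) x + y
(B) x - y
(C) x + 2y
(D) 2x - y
A

The map is reflection across y = x: T(x,y) = (y, x).
Substitute the transformed coordinates into each option and compare with the original:
(A) x + y  ->  (y) + (x) = x + y   [equals x + y: invariant]
(B) x - y  ->  (y) - (x) = -x + y   [differs from x - y: not invariant]
(C) x + 2y  ->  (y) + 2(x) = 2x + y   [differs from x + 2y: not invariant]
(D) 2x - y  ->  2(y) - (x) = -x + 2y   [differs from 2x - y: not invariant]

Only option (A), x + y, is unchanged by the transformation.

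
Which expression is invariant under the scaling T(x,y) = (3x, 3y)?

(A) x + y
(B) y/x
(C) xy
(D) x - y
B

Under the uniform scaling T(x,y) = (3x, 3y):
Substitute the transformed coordinates into each option and compare with the original:
(A) x + y  ->  (3x) + (3y) = 3x + 3y   [differs from x + y: not invariant]
(B) y/x  ->  (3y)/(3x) = y/x   [equals y/x: invariant]
(C) xy  ->  (3x)(3y) = 9xy   [differs from xy: not invariant]
(D) x - y  ->  (3x) - (3y) = 3x - 3y   [differs from x - y: not invariant]

Only option (B), y/x, is unchanged by the transformation.
The common factor 3 cancels in a ratio of coordinates, while sums, products and sums of squares pick up factors of 3 or 9.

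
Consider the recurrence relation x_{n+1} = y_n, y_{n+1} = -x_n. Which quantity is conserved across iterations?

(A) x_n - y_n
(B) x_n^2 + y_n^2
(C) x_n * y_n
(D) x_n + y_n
B

For the recurrence x_{n+1} = y_n, y_{n+1} = -x_n:

x_{n+1}^2 + y_{n+1}^2 = y_n^2 + (-x_n)^2 = x_n^2 + y_n^2
The sum of squares is conserved (like energy in a harmonic oscillator).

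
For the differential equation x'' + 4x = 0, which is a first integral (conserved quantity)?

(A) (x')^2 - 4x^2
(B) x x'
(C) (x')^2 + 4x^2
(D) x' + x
C

A first integral I satisfies dI/dt = 0 along every solution. Differentiate each option and use the equation of motion:
(A) d/dt[(x')^2 - 4x^2] = 2x'x'' - 8x x' = -16x x', not identically 0
(B) d/dt[x x'] = (x')^2 + x x'' = (x')^2 - 4x^2, not identically 0
(C) d/dt[(x')^2 + 4x^2] = 2x'x'' + 8x x' = 2x'(-4x) + 8x x' = 0
(D) d/dt[x' + x] = x'' + x' = -4x + x', not identically 0

Only (C) has zero time-derivative. So the energy-like quantity (x')^2 + 4x^2 is the first integral.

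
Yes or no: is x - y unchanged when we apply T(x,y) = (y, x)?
No

Substitute T(x,y) = (y, x) into the expression and compare with the original.

Original: x - y
After applying T: (y) - (x) = -x + y

This differs from the original x - y (difference: -2x + 2y), so the expression is NOT invariant.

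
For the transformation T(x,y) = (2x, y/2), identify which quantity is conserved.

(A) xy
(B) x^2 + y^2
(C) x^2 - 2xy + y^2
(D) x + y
A

An expression E(x,y) is invariant under T if E(T(x,y)) = E(x,y). Here T(x,y) = (2x, y/2).
Substitute the transformed coordinates into each option and compare with the original:
(A) xy  ->  (2x)(y/2) = xy   [equals xy: invariant]
(B) x^2 + y^2  ->  (2x)^2 + (y/2)^2 = 4x^2 + y^2/4   [differs from x^2 + y^2: not invariant]
(C) x^2 - 2xy + y^2  ->  (2x)^2 - 2(2x)(y/2) + (y/2)^2 = 4x^2 - 2xy + y^2/4   [differs from x^2 - 2xy + y^2: not invariant]
(D) x + y  ->  (2x) + (y/2) = 2x + y/2   [differs from x + y: not invariant]

Only option (A), xy, is unchanged by the transformation.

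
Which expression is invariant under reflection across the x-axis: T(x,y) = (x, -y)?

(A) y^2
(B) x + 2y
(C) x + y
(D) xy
A

The map is reflection across the x-axis: T(x,y) = (x, -y).
Substitute the transformed coordinates into each option and compare with the original:
(A) y^2  ->  (-y)^2 = y^2   [equals y^2: invariant]
(B) x + 2y  ->  (x) + 2(-y) = x - 2y   [differs from x + 2y: not invariant]
(C) x + y  ->  (x) + (-y) = x - y   [differs from x + y: not invariant]
(D) xy  ->  (x)(-y) = -xy   [differs from xy: not invariant]

Only option (A), y^2, is unchanged by the transformation.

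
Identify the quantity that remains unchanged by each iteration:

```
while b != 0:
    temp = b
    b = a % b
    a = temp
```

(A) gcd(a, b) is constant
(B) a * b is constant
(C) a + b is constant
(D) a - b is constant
A

A loop invariant must hold before the first iteration and be re-established by every execution of the body.

(A) gcd(a, b) is constant: One iteration replaces (a, b) by (b, a mod b). Since a mod b = a - q*b for an integer q, any common divisor of a and b divides b and a mod b, and conversely; hence gcd(b, a mod b) = gcd(a, b). For instance (29, 12) -> (12, 5) keeps gcd = 1. At exit b = 0 and a = gcd of the original inputs.

The other options fail:
(B) a * b is constant: e.g. (a, b) = (29, 12) -> (12, 5): the product goes from 348 to 60.
(C) a + b is constant: e.g. (a, b) = (29, 12) -> (12, 5): the sum goes from 41 to 17.
(D) a - b is constant: e.g. (a, b) = (29, 12) -> (12, 5): the difference goes from 17 to 7.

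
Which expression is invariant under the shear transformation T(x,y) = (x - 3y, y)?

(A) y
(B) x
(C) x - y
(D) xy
A

Under the shear T(x,y) = (x - 3y, y):
Substitute the transformed coordinates into each option and compare with the original:
(A) y  ->  (y) = y   [equals y: invariant]
(B) x  ->  (x - 3y) = x - 3y   [differs from x: not invariant]
(C) x - y  ->  (x - 3y) - (y) = x - 4y   [differs from x - y: not invariant]
(D) xy  ->  (x - 3y)(y) = xy - 3y^2   [differs from xy: not invariant]

Only option (A), y, is unchanged by the transformation.
A horizontal shear moves points parallel to the x-axis, so the y-coordinate (and any function of y alone) is unchanged.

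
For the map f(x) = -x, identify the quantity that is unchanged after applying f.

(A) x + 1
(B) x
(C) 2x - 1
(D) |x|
D

For f(x) = -x:
Applying f replaces x by -x. Since |-x| = |x|, the absolute value is unchanged by f, whereas x -> -x, 2x - 1 -> -2x - 1 and x + 1 -> -x + 1 all change.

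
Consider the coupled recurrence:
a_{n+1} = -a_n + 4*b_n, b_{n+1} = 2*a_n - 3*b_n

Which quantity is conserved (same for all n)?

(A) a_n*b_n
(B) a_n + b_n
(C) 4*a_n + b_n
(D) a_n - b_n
B

Replace a_n by a_{n+1} = -a_n + 4*b_n and b_n by b_{n+1} = 2*a_n - 3*b_n in each option and simplify:
(A) a_n*b_n  ->  (-a_n + 4*b_n)*(2*a_n - 3*b_n) = -2*a_n^2 + 11*a_n*b_n - 12*b_n^2   [not conserved]
(B) a_n + b_n  ->  (-a_n + 4*b_n) + (2*a_n - 3*b_n) = a_n + b_n   [conserved]
(C) 4*a_n + b_n  ->  4*(-a_n + 4*b_n) + (2*a_n - 3*b_n) = -2*a_n + 13*b_n   [not conserved]
(D) a_n - b_n  ->  (-a_n + 4*b_n) - (2*a_n - 3*b_n) = -3*a_n + 7*b_n   [not conserved]

Only (B) a_n + b_n returns to itself after one step, so it is the conserved quantity.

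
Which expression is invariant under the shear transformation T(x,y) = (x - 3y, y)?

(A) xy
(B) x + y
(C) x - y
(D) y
D

Under the shear T(x,y) = (x - 3y, y):
Substitute the transformed coordinates into each option and compare with the original:
(A) xy  ->  (x - 3y)(y) = xy - 3y^2   [differs from xy: not invariant]
(B) x + y  ->  (x - 3y) + (y) = x - 2y   [differs from x + y: not invariant]
(C) x - y  ->  (x - 3y) - (y) = x - 4y   [differs from x - y: not invariant]
(D) y  ->  (y) = y   [equals y: invariant]

Only option (D), y, is unchanged by the transformation.
A horizontal shear moves points parallel to the x-axis, so the y-coordinate (and any function of y alone) is unchanged.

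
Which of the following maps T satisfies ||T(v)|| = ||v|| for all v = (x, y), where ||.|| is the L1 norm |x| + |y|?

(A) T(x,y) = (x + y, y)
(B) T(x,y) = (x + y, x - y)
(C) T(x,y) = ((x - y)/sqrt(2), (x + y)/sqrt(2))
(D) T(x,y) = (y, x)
D

A transformation preserves a norm if ||T(v)|| = ||v|| for every v; a single vector where the norm changes rules an option out.

(A) T(x,y) = (x + y, y): v = (0, 1) has norm |0| + |1| = 1, but T(v) = (1, 1) has norm 2 -- not preserved.
(B) T(x,y) = (x + y, x - y): v = (1, 0) has norm |1| + |0| = 1, but T(v) = (1, 1) has norm 2 -- not preserved.
(C) T(x,y) = ((x - y)/sqrt(2), (x + y)/sqrt(2)): v = (1, 0) has norm |1| + |0| = 1, but T(v) = (sqrt(2)/2, sqrt(2)/2) has norm sqrt(2) -- not preserved.
(D) T(x,y) = (y, x): preserves the norm -- it only permutes the coordinates and/or flips signs, which leaves |x| + |y| unchanged.

Therefore the answer is (D).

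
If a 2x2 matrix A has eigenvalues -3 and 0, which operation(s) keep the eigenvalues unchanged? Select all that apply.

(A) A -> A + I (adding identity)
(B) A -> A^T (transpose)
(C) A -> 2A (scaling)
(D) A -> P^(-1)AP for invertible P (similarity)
B and D

Eigenvalues are preserved by:
1. Similarity transformations: A -> P^(-1)AP (same characteristic polynomial)
2. Transpose: A^T has the same eigenvalues as A

Eigenvalues are NOT preserved by:
- Adding identity: eigenvalues become -3+1, 0+1
- Scaling: eigenvalues become -6, 0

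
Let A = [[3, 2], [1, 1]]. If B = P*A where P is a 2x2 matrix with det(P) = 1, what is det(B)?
1

By the multiplicative property of determinants, det(B) = det(P*A) = det(P) * det(A) = det(A),
so the determinant is invariant under multiplication by any determinant-1 matrix; we just need det(A).

det(A) = (3)(1) - (2)(1) = 3 - 2 = 1

Therefore det(B) = 1 * 1 = 1.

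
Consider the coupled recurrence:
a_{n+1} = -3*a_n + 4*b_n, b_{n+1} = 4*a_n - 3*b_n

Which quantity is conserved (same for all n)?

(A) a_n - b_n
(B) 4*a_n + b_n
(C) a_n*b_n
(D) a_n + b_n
D

Replace a_n by a_{n+1} = -3*a_n + 4*b_n and b_n by b_{n+1} = 4*a_n - 3*b_n in each option and simplify:
(A) a_n - b_n  ->  (-3*a_n + 4*b_n) - (4*a_n - 3*b_n) = -7*a_n + 7*b_n   [not conserved]
(B) 4*a_n + b_n  ->  4*(-3*a_n + 4*b_n) + (4*a_n - 3*b_n) = -8*a_n + 13*b_n   [not conserved]
(C) a_n*b_n  ->  (-3*a_n + 4*b_n)*(4*a_n - 3*b_n) = -12*a_n^2 + 25*a_n*b_n - 12*b_n^2   [not conserved]
(D) a_n + b_n  ->  (-3*a_n + 4*b_n) + (4*a_n - 3*b_n) = a_n + b_n   [conserved]

Only (D) a_n + b_n returns to itself after one step, so it is the conserved quantity.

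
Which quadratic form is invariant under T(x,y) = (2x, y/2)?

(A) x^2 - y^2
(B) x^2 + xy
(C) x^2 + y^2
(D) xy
D

T multiplies x by 2 and divides y by 2.
Substitute the transformed coordinates into each option and compare with the original:
(A) x^2 - y^2  ->  (2x)^2 - (y/2)^2 = 4x^2 - y^2/4   [differs from x^2 - y^2: not invariant]
(B) x^2 + xy  ->  (2x)^2 + (2x)(y/2) = 4x^2 + xy   [differs from x^2 + xy: not invariant]
(C) x^2 + y^2  ->  (2x)^2 + (y/2)^2 = 4x^2 + y^2/4   [differs from x^2 + y^2: not invariant]
(D) xy  ->  (2x)(y/2) = xy   [equals xy: invariant]

Only option (D), xy, is unchanged by the transformation.
The factors 2 and 1/2 cancel only in the pure product xy.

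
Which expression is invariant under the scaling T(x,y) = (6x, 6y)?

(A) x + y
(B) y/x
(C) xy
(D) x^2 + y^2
B

Under the uniform scaling T(x,y) = (6x, 6y):
Substitute the transformed coordinates into each option and compare with the original:
(A) x + y  ->  (6x) + (6y) = 6x + 6y   [differs from x + y: not invariant]
(B) y/x  ->  (6y)/(6x) = y/x   [equals y/x: invariant]
(C) xy  ->  (6x)(6y) = 36xy   [differs from xy: not invariant]
(D) x^2 + y^2  ->  (6x)^2 + (6y)^2 = 36x^2 + 36y^2   [differs from x^2 + y^2: not invariant]

Only option (B), y/x, is unchanged by the transformation.
The common factor 6 cancels in a ratio of coordinates, while sums, products and sums of squares pick up factors of 6 or 36.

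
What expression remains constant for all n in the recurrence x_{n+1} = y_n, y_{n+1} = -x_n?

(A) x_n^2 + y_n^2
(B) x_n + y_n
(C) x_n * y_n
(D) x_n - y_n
A

For the recurrence x_{n+1} = y_n, y_{n+1} = -x_n:

x_{n+1}^2 + y_{n+1}^2 = y_n^2 + (-x_n)^2 = x_n^2 + y_n^2
The sum of squares is conserved (like energy in a harmonic oscillator).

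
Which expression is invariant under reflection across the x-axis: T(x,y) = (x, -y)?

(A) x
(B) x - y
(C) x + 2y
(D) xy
A

The map is reflection across the x-axis: T(x,y) = (x, -y).
Substitute the transformed coordinates into each option and compare with the original:
(A) x  ->  (x) = x   [equals x: invariant]
(B) x - y  ->  (x) - (-y) = x + y   [differs from x - y: not invariant]
(C) x + 2y  ->  (x) + 2(-y) = x - 2y   [differs from x + 2y: not invariant]
(D) xy  ->  (x)(-y) = -xy   [differs from xy: not invariant]

Only option (A), x, is unchanged by the transformation.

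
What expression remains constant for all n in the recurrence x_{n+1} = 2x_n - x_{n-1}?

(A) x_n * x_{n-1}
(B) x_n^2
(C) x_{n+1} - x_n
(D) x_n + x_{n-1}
C

For the recurrence x_{n+1} = 2x_n - x_{n-1}:

If x_{n+1} = 2x_n - x_{n-1}, then:
x_{n+1} - x_n = x_n - x_{n-1}
The first difference is constant throughout the sequence.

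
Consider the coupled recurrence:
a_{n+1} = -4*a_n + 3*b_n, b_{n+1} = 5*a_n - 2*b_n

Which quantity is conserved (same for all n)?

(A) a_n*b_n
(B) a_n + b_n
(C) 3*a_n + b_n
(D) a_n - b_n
B

Replace a_n by a_{n+1} = -4*a_n + 3*b_n and b_n by b_{n+1} = 5*a_n - 2*b_n in each option and simplify:
(A) a_n*b_n  ->  (-4*a_n + 3*b_n)*(5*a_n - 2*b_n) = -20*a_n^2 + 23*a_n*b_n - 6*b_n^2   [not conserved]
(B) a_n + b_n  ->  (-4*a_n + 3*b_n) + (5*a_n - 2*b_n) = a_n + b_n   [conserved]
(C) 3*a_n + b_n  ->  3*(-4*a_n + 3*b_n) + (5*a_n - 2*b_n) = -7*a_n + 7*b_n   [not conserved]
(D) a_n - b_n  ->  (-4*a_n + 3*b_n) - (5*a_n - 2*b_n) = -9*a_n + 5*b_n   [not conserved]

Only (B) a_n + b_n returns to itself after one step, so it is the conserved quantity.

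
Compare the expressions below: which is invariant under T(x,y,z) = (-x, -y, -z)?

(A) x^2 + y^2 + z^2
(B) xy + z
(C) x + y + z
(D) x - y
A

Apply T(x,y,z) = (-x, -y, -z) to each option, i.e. replace (x, y, z) by the transformed coordinates.
Substitute the transformed coordinates into each option and compare with the original:
(A) x^2 + y^2 + z^2  ->  (-x)^2 + (-y)^2 + (-z)^2 = x^2 + y^2 + z^2   [equals x^2 + y^2 + z^2: invariant]
(B) xy + z  ->  (-x)(-y) + (-z) = xy - z   [differs from xy + z: not invariant]
(C) x + y + z  ->  (-x) + (-y) + (-z) = -x - y - z   [differs from x + y + z: not invariant]
(D) x - y  ->  (-x) - (-y) = -x + y   [differs from x - y: not invariant]

Only option (A), x^2 + y^2 + z^2, is unchanged by the transformation.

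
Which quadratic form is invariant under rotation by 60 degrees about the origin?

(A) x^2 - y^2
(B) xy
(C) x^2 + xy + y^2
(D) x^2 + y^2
D

Rotation by 60 degrees sends (x, y) to (x/2 - sqrt(3)y/2, sqrt(3)x/2 + y/2).
Substitute the transformed coordinates into each option and compare with the original:
(A) x^2 - y^2  ->  (x/2 - sqrt(3)y/2)^2 - (sqrt(3)x/2 + y/2)^2 = -x^2/2 - sqrt(3)xy + y^2/2   [differs from x^2 - y^2: not invariant]
(B) xy  ->  (x/2 - sqrt(3)y/2)(sqrt(3)x/2 + y/2) = sqrt(3)x^2/4 - xy/2 - sqrt(3)y^2/4   [differs from xy: not invariant]
(C) x^2 + xy + y^2  ->  (x/2 - sqrt(3)y/2)^2 + (x/2 - sqrt(3)y/2)(sqrt(3)x/2 + y/2) + (sqrt(3)x/2 + y/2)^2 = sqrt(3)x^2/4 + x^2 - xy/2 - sqrt(3)y^2/4 + y^2   [differs from x^2 + xy + y^2: not invariant]
(D) x^2 + y^2  ->  (x/2 - sqrt(3)y/2)^2 + (sqrt(3)x/2 + y/2)^2 = x^2 + y^2   [equals x^2 + y^2: invariant]

Only option (D), x^2 + y^2, is unchanged by the transformation.
x^2 + y^2 is the squared distance from the origin, which rotations preserve.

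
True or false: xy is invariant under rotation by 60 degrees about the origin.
False

Applying rotation by 60 degrees: x' = x*cos(60 degrees) - y*sin(60 degrees) = x/2 - sqrt(3)y/2, y' = x*sin(60 degrees) + y*cos(60 degrees) = sqrt(3)x/2 + y/2

Substituting into xy:
(x/2 - sqrt(3)y/2)(sqrt(3)x/2 + y/2)
= sqrt(3)x^2/4 - xy/2 - sqrt(3)y^2/4

This differs from the original expression xy, so it is NOT invariant.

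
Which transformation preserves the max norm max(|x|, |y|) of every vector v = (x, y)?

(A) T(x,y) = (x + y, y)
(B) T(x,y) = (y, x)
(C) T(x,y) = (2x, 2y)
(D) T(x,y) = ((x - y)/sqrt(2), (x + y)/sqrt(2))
B

A transformation preserves a norm if ||T(v)|| = ||v|| for every v; a single vector where the norm changes rules an option out.

(A) T(x,y) = (x + y, y): v = (1, 1) has norm max(|1|, |1|) = 1, but T(v) = (2, 1) has norm 2 -- not preserved.
(B) T(x,y) = (y, x): preserves the norm -- it only permutes the coordinates and/or flips signs, which leaves max(|x|, |y|) unchanged.
(C) T(x,y) = (2x, 2y): v = (1, 0) has norm max(|1|, |0|) = 1, but T(v) = (2, 0) has norm 2 -- not preserved.
(D) T(x,y) = ((x - y)/sqrt(2), (x + y)/sqrt(2)): v = (1, 0) has norm max(|1|, |0|) = 1, but T(v) = (sqrt(2)/2, sqrt(2)/2) has norm sqrt(2)/2 -- not preserved.

Therefore the answer is (B).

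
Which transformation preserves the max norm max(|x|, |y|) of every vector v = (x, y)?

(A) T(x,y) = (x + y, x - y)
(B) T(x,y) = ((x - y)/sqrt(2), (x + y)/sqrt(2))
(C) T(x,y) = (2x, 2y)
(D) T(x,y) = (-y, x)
D

A transformation preserves a norm if ||T(v)|| = ||v|| for every v; a single vector where the norm changes rules an option out.

(A) T(x,y) = (x + y, x - y): v = (1, 1) has norm max(|1|, |1|) = 1, but T(v) = (2, 0) has norm 2 -- not preserved.
(B) T(x,y) = ((x - y)/sqrt(2), (x + y)/sqrt(2)): v = (1, 0) has norm max(|1|, |0|) = 1, but T(v) = (sqrt(2)/2, sqrt(2)/2) has norm sqrt(2)/2 -- not preserved.
(C) T(x,y) = (2x, 2y): v = (1, 0) has norm max(|1|, |0|) = 1, but T(v) = (2, 0) has norm 2 -- not preserved.
(D) T(x,y) = (-y, x): preserves the norm -- it only permutes the coordinates and/or flips signs, which leaves max(|x|, |y|) unchanged.

Therefore the answer is (D).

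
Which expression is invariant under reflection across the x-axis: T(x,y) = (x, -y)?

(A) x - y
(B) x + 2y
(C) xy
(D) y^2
D

The map is reflection across the x-axis: T(x,y) = (x, -y).
Substitute the transformed coordinates into each option and compare with the original:
(A) x - y  ->  (x) - (-y) = x + y   [differs from x - y: not invariant]
(B) x + 2y  ->  (x) + 2(-y) = x - 2y   [differs from x + 2y: not invariant]
(C) xy  ->  (x)(-y) = -xy   [differs from xy: not invariant]
(D) y^2  ->  (-y)^2 = y^2   [equals y^2: invariant]

Only option (D), y^2, is unchanged by the transformation.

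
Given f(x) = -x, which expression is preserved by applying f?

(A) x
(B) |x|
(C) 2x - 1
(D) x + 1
B

For f(x) = -x:
Applying f replaces x by -x. Since |-x| = |x|, the absolute value is unchanged by f, whereas x -> -x, 2x - 1 -> -2x - 1 and x + 1 -> -x + 1 all change.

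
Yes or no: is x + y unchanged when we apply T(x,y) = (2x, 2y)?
No

Substitute T(x,y) = (2x, 2y) into the expression and compare with the original.

Original: x + y
After applying T: (2x) + (2y) = 2x + 2y

This differs from the original x + y (difference: x + y), so the expression is NOT invariant.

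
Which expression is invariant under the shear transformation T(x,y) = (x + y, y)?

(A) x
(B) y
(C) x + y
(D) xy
B

Under the shear T(x,y) = (x + y, y):
Substitute the transformed coordinates into each option and compare with the original:
(A) x  ->  (x + y) = x + y   [differs from x: not invariant]
(B) y  ->  (y) = y   [equals y: invariant]
(C) x + y  ->  (x + y) + (y) = x + 2y   [differs from x + y: not invariant]
(D) xy  ->  (x + y)(y) = xy + y^2   [differs from xy: not invariant]

Only option (B), y, is unchanged by the transformation.
A horizontal shear moves points parallel to the x-axis, so the y-coordinate (and any function of y alone) is unchanged.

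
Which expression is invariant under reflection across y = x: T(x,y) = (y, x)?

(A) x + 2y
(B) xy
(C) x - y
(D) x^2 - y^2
B

The map is reflection across y = x: T(x,y) = (y, x).
Substitute the transformed coordinates into each option and compare with the original:
(A) x + 2y  ->  (y) + 2(x) = 2x + y   [differs from x + 2y: not invariant]
(B) xy  ->  (y)(x) = xy   [equals xy: invariant]
(C) x - y  ->  (y) - (x) = -x + y   [differs from x - y: not invariant]
(D) x^2 - y^2  ->  (y)^2 - (x)^2 = -x^2 + y^2   [differs from x^2 - y^2: not invariant]

Only option (B), xy, is unchanged by the transformation.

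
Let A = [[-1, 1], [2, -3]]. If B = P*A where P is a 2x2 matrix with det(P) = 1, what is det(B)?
1

By the multiplicative property of determinants, det(B) = det(P*A) = det(P) * det(A) = det(A),
so the determinant is invariant under multiplication by any determinant-1 matrix; we just need det(A).

det(A) = (-1)(-3) - (1)(2) = 3 - 2 = 1

Therefore det(B) = 1 * 1 = 1.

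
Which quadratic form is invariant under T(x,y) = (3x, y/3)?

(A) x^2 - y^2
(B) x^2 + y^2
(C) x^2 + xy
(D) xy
D

T multiplies x by 3 and divides y by 3.
Substitute the transformed coordinates into each option and compare with the original:
(A) x^2 - y^2  ->  (3x)^2 - (y/3)^2 = 9x^2 - y^2/9   [differs from x^2 - y^2: not invariant]
(B) x^2 + y^2  ->  (3x)^2 + (y/3)^2 = 9x^2 + y^2/9   [differs from x^2 + y^2: not invariant]
(C) x^2 + xy  ->  (3x)^2 + (3x)(y/3) = 9x^2 + xy   [differs from x^2 + xy: not invariant]
(D) xy  ->  (3x)(y/3) = xy   [equals xy: invariant]

Only option (D), xy, is unchanged by the transformation.
The factors 3 and 1/3 cancel only in the pure product xy.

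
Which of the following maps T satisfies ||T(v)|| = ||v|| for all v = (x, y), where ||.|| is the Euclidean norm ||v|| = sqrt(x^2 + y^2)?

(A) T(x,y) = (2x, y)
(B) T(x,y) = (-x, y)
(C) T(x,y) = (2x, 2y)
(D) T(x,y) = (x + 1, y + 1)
B

A transformation preserves a norm if ||T(v)|| = ||v|| for every v; a single vector where the norm changes rules an option out.

(A) T(x,y) = (2x, y): v = (1, 0) has norm sqrt((1)^2 + (0)^2) = 1, but T(v) = (2, 0) has norm 2 -- not preserved.
(B) T(x,y) = (-x, y): preserves the norm -- it is an orthogonal map (a rotation/reflection), and (-x)^2 + (y)^2 simplifies to x^2 + y^2.
(C) T(x,y) = (2x, 2y): v = (1, 0) has norm sqrt((1)^2 + (0)^2) = 1, but T(v) = (2, 0) has norm 2 -- not preserved.
(D) T(x,y) = (x + 1, y + 1): v = (1, 0) has norm sqrt((1)^2 + (0)^2) = 1, but T(v) = (2, 1) has norm sqrt(5) -- not preserved.

Therefore the answer is (B).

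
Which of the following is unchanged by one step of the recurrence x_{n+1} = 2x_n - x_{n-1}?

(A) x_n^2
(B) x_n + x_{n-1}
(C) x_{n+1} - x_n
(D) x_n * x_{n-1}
C

For the recurrence x_{n+1} = 2x_n - x_{n-1}:

If x_{n+1} = 2x_n - x_{n-1}, then:
x_{n+1} - x_n = x_n - x_{n-1}
The first difference is constant throughout the sequence.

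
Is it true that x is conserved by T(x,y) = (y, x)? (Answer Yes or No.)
No

Substitute T(x,y) = (y, x) into the expression and compare with the original.

Original: x
After applying T: (y) = y

This differs from the original x (difference: -x + y), so the expression is NOT invariant.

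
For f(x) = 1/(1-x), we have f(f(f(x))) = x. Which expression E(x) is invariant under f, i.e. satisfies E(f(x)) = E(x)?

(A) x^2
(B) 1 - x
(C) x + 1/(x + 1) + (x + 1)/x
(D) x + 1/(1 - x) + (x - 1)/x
D

Replace x by f(x) = 1/(1 - x) in each option and simplify. As a quick numerical cross-check, also compare E(3) with E(f(3)) = E(-1/2).

(A) x^2  ->  (1/(1 - x))^2 = (x - 1)^(-2); check: E(3) = 9 but E(-1/2) = 1/4.   [not invariant]
(B) 1 - x  ->  1 - (1/(1 - x)) = x/(x - 1); check: E(3) = -2 but E(-1/2) = 3/2.   [not invariant]
(C) x + 1/(x + 1) + (x + 1)/x  ->  (1/(1 - x)) + 1/((1/(1 - x)) + 1) + ((1/(1 - x)) + 1)/(1/(1 - x)) = (-x^3 + 6x^2 - 11x + 7)/(x^2 - 3x + 2); check: E(3) = 55/12 but E(-1/2) = 1/2.   [not invariant]
(D) x + 1/(1 - x) + (x - 1)/x  ->  (1/(1 - x)) + 1/(1 - (1/(1 - x))) + ((1/(1 - x)) - 1)/(1/(1 - x)), which simplifies back to x + 1/(1 - x) + (x - 1)/x; check: E(3) = 19/6, E(-1/2) = 19/6.   [invariant]

Only (D) is unchanged. Indeed f(f(x)) = 1/(1 - 1/(1-x)) = (1-x)/(-x) = (x-1)/x, so E(x) = x + f(x) + f(f(x)) is the sum over the whole 3-cycle; applying f just permutes the three terms cyclically (x -> f(x) -> f(f(x)) -> x), leaving the sum unchanged.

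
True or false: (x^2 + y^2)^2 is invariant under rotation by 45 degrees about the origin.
True

Applying rotation by 45 degrees: x' = x*cos(45 degrees) - y*sin(45 degrees) = sqrt(2)x/2 - sqrt(2)y/2, y' = x*sin(45 degrees) + y*cos(45 degrees) = sqrt(2)x/2 + sqrt(2)y/2

Substituting into (x^2 + y^2)^2:
((sqrt(2)x/2 - sqrt(2)y/2)^2 + (sqrt(2)x/2 + sqrt(2)y/2)^2)^2
= x^4 + 2x^2y^2 + y^4 = (x^2 + y^2)^2

This equals the original expression (x^2 + y^2)^2, so it IS invariant.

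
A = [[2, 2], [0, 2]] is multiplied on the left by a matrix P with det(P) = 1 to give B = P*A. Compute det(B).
4

By the multiplicative property of determinants, det(B) = det(P*A) = det(P) * det(A) = det(A),
so the determinant is invariant under multiplication by any determinant-1 matrix; we just need det(A).

det(A) = (2)(2) - (2)(0) = 4 - 0 = 4

Therefore det(B) = 1 * 4 = 4.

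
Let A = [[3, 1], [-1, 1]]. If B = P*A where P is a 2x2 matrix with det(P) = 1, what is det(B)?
4

By the multiplicative property of determinants, det(B) = det(P*A) = det(P) * det(A) = det(A),
so the determinant is invariant under multiplication by any determinant-1 matrix; we just need det(A).

det(A) = (3)(1) - (1)(-1) = 3 - (-1) = 4

Therefore det(B) = 1 * 4 = 4.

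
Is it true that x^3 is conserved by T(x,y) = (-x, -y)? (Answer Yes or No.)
No

Substitute T(x,y) = (-x, -y) into the expression and compare with the original.

Original: x^3
After applying T: (-x)^3 = -x^3

This differs from the original x^3 (difference: -2x^3), so the expression is NOT invariant.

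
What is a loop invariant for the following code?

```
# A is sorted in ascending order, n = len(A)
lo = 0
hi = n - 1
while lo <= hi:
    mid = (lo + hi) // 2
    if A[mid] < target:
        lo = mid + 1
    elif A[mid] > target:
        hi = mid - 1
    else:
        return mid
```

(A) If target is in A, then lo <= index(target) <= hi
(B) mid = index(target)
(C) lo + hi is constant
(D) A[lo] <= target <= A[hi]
A

A loop invariant must hold before the first iteration and be re-established by every execution of the body.

(A) If target is in A, then lo <= index(target) <= hi: Before the loop [lo, hi] = [0, n-1] covers every index. When A[mid] < target, sortedness puts target strictly to the right of mid, so setting lo = mid + 1 keeps index(target) in [lo, hi]; symmetrically for hi = mid - 1. Hence 'if target is in A then lo <= index(target) <= hi' holds after every iteration, and when lo > hi it proves target is absent.

The other options fail:
(B) mid = index(target): mid is just the current probe; it equals index(target) only on the iteration that returns.
(C) lo + hi is constant: each iteration moves exactly one of lo, hi, so lo + hi changes (e.g. 0 + (n-1) becomes (mid+1) + (n-1)).
(D) A[lo] <= target <= A[hi]: fails when target is not in A (e.g. target < A[0] already violates it before the loop), so it is not maintained in general.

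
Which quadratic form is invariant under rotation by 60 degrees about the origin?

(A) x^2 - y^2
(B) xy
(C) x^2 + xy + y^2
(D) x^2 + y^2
D

Rotation by 60 degrees sends (x, y) to (x/2 - sqrt(3)y/2, sqrt(3)x/2 + y/2).
Substitute the transformed coordinates into each option and compare with the original:
(A) x^2 - y^2  ->  (x/2 - sqrt(3)y/2)^2 - (sqrt(3)x/2 + y/2)^2 = -x^2/2 - sqrt(3)xy + y^2/2   [differs from x^2 - y^2: not invariant]
(B) xy  ->  (x/2 - sqrt(3)y/2)(sqrt(3)x/2 + y/2) = sqrt(3)x^2/4 - xy/2 - sqrt(3)y^2/4   [differs from xy: not invariant]
(C) x^2 + xy + y^2  ->  (x/2 - sqrt(3)y/2)^2 + (x/2 - sqrt(3)y/2)(sqrt(3)x/2 + y/2) + (sqrt(3)x/2 + y/2)^2 = sqrt(3)x^2/4 + x^2 - xy/2 - sqrt(3)y^2/4 + y^2   [differs from x^2 + xy + y^2: not invariant]
(D) x^2 + y^2  ->  (x/2 - sqrt(3)y/2)^2 + (sqrt(3)x/2 + y/2)^2 = x^2 + y^2   [equals x^2 + y^2: invariant]

Only option (D), x^2 + y^2, is unchanged by the transformation.
x^2 + y^2 is the squared distance from the origin, which rotations preserve.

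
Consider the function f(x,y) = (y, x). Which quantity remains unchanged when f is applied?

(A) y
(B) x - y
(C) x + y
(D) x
C

For f(x,y) = (y, x):
After applying f: x' = y, y' = x. So x' + y' = y + x = x + y.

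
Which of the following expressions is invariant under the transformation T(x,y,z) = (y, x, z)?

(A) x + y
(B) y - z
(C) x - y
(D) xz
A

Apply T(x,y,z) = (y, x, z) to each option, i.e. replace (x, y, z) by the transformed coordinates.
Substitute the transformed coordinates into each option and compare with the original:
(A) x + y  ->  (y) + (x) = x + y   [equals x + y: invariant]
(B) y - z  ->  (x) - (z) = x - z   [differs from y - z: not invariant]
(C) x - y  ->  (y) - (x) = -x + y   [differs from x - y: not invariant]
(D) xz  ->  (y)(z) = yz   [differs from xz: not invariant]

Only option (A), x + y, is unchanged by the transformation.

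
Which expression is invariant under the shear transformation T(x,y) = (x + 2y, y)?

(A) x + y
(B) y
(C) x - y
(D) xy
B

Under the shear T(x,y) = (x + 2y, y):
Substitute the transformed coordinates into each option and compare with the original:
(A) x + y  ->  (x + 2y) + (y) = x + 3y   [differs from x + y: not invariant]
(B) y  ->  (y) = y   [equals y: invariant]
(C) x - y  ->  (x + 2y) - (y) = x + y   [differs from x - y: not invariant]
(D) xy  ->  (x + 2y)(y) = xy + 2y^2   [differs from xy: not invariant]

Only option (B), y, is unchanged by the transformation.
A horizontal shear moves points parallel to the x-axis, so the y-coordinate (and any function of y alone) is unchanged.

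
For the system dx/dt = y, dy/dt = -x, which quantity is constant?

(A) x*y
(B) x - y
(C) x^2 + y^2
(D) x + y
C

A first integral I satisfies dI/dt = 0 along every solution. Differentiate each option and use the equation of motion:
(A) d/dt[x*y] = (dx/dt)y + x(dy/dt) = y^2 - x^2, not identically 0
(B) d/dt[x - y] = y - (-x) = x + y, not identically 0
(C) d/dt[x^2 + y^2] = 2x*dx/dt + 2y*dy/dt = 2x*y + 2y*(-x) = 0
(D) d/dt[x + y] = y + (-x) = y - x, not identically 0

Only (C) has zero time-derivative. So x^2 + y^2 (the squared radius; trajectories are circles) is the conserved quantity.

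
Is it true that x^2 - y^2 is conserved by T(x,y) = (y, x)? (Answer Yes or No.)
No

Substitute T(x,y) = (y, x) into the expression and compare with the original.

Original: x^2 - y^2
After applying T: (y)^2 - (x)^2 = -x^2 + y^2

This differs from the original x^2 - y^2 (difference: -2x^2 + 2y^2), so the expression is NOT invariant.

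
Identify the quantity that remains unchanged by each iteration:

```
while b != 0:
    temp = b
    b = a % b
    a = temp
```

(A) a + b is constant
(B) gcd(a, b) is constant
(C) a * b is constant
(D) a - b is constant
B

A loop invariant must hold before the first iteration and be re-established by every execution of the body.

(B) gcd(a, b) is constant: One iteration replaces (a, b) by (b, a mod b). Since a mod b = a - q*b for an integer q, any common divisor of a and b divides b and a mod b, and conversely; hence gcd(b, a mod b) = gcd(a, b). For instance (13, 12) -> (12, 1) keeps gcd = 1. At exit b = 0 and a = gcd of the original inputs.

The other options fail:
(A) a + b is constant: e.g. (a, b) = (13, 12) -> (12, 1): the sum goes from 25 to 13.
(C) a * b is constant: e.g. (a, b) = (13, 12) -> (12, 1): the product goes from 156 to 12.
(D) a - b is constant: e.g. (a, b) = (13, 12) -> (12, 1): the difference goes from 1 to 11.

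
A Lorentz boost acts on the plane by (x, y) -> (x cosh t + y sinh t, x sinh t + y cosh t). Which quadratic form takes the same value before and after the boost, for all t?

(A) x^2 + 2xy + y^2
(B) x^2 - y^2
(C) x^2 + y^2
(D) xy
B

Write x' = x cosh t + y sinh t, y' = x sinh t + y cosh t and substitute into each option:
(A) x^2 + 2xy + y^2: (x' + y')^2 with x' + y' = (x + y)(cosh t + sinh t) = (x + y)e^t, so it becomes (x + y)^2 e^(2t)   [not invariant for t != 0]
(B) x^2 - y^2: (x cosh t + y sinh t)^2 - (x sinh t + y cosh t)^2 = x^2(cosh^2 t - sinh^2 t) + 2xy(cosh t sinh t - sinh t cosh t) + y^2(sinh^2 t - cosh^2 t) = x^2 - y^2   [invariant, using cosh^2 t - sinh^2 t = 1]
(C) x^2 + y^2: (x cosh t + y sinh t)^2 + (x sinh t + y cosh t)^2 = (x^2 + y^2)(cosh^2 t + sinh^2 t) + 4xy sinh t cosh t = (x^2 + y^2) cosh 2t + 2xy sinh 2t   [not invariant for t != 0]
(D) xy: (x cosh t + y sinh t)(x sinh t + y cosh t) = xy(cosh^2 t + sinh^2 t) + (x^2 + y^2) sinh t cosh t = xy cosh 2t + (x^2 + y^2)(sinh 2t)/2   [not invariant for t != 0]

Only (B) x^2 - y^2 is unchanged; it is the Minkowski form preserved by Lorentz boosts, just as x^2 + y^2 is preserved by ordinary rotations.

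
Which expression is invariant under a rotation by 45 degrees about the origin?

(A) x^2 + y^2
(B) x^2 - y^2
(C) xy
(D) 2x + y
A

A rotation by 45 degrees sends (x, y) to (sqrt(2)x/2 - sqrt(2)y/2, sqrt(2)x/2 + sqrt(2)y/2).
Substitute the transformed coordinates into each option and compare with the original:
(A) x^2 + y^2  ->  (sqrt(2)x/2 - sqrt(2)y/2)^2 + (sqrt(2)x/2 + sqrt(2)y/2)^2 = x^2 + y^2   [equals x^2 + y^2: invariant]
(B) x^2 - y^2  ->  (sqrt(2)x/2 - sqrt(2)y/2)^2 - (sqrt(2)x/2 + sqrt(2)y/2)^2 = -2xy   [differs from x^2 - y^2: not invariant]
(C) xy  ->  (sqrt(2)x/2 - sqrt(2)y/2)(sqrt(2)x/2 + sqrt(2)y/2) = x^2/2 - y^2/2   [differs from xy: not invariant]
(D) 2x + y  ->  2(sqrt(2)x/2 - sqrt(2)y/2) + (sqrt(2)x/2 + sqrt(2)y/2) = 3sqrt(2)x/2 - sqrt(2)y/2   [differs from 2x + y: not invariant]

Only option (A), x^2 + y^2, is unchanged by the transformation.
Geometrically, x^2 + y^2 is the squared distance from the origin, which every rotation about the origin preserves.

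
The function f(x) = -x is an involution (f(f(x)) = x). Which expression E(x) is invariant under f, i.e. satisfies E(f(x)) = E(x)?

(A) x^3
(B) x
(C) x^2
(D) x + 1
C

Replace x by f(x) = -x in each option and simplify. As a quick numerical cross-check, also compare E(3) with E(f(3)) = E(-3).

(A) x^3  ->  (-x)^3 = -x^3; check: E(3) = 27 but E(-3) = -27.   [not invariant]
(B) x  ->  (-x) = -x; check: E(3) = 3 but E(-3) = -3.   [not invariant]
(C) x^2  ->  (-x)^2, which simplifies back to x^2; check: E(3) = 9, E(-3) = 9.   [invariant]
(D) x + 1  ->  (-x) + 1 = 1 - x; check: E(3) = 4 but E(-3) = -2.   [not invariant]

Only (C) is unchanged. E is symmetric under swapping x with f(x) = -x, which is exactly what an involution does.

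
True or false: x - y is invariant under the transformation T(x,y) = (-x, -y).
False

Substitute T(x,y) = (-x, -y) into the expression and compare with the original.

Original: x - y
After applying T: (-x) - (-y) = -x + y

This differs from the original x - y (difference: -2x + 2y), so the expression is NOT invariant.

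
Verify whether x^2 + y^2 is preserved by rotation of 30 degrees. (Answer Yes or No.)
Yes

Applying rotation by 30 degrees: x' = x*cos(30 degrees) - y*sin(30 degrees) = sqrt(3)x/2 - y/2, y' = x*sin(30 degrees) + y*cos(30 degrees) = x/2 + sqrt(3)y/2

Substituting into x^2 + y^2:
(sqrt(3)x/2 - y/2)^2 + (x/2 + sqrt(3)y/2)^2
= x^2 + y^2

This equals the original expression x^2 + y^2, so it IS invariant.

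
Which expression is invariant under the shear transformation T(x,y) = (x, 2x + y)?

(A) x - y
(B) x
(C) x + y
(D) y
B

Under the shear T(x,y) = (x, 2x + y):
Substitute the transformed coordinates into each option and compare with the original:
(A) x - y  ->  (x) - (2x + y) = -x - y   [differs from x - y: not invariant]
(B) x  ->  (x) = x   [equals x: invariant]
(C) x + y  ->  (x) + (2x + y) = 3x + y   [differs from x + y: not invariant]
(D) y  ->  (2x + y) = 2x + y   [differs from y: not invariant]

Only option (B), x, is unchanged by the transformation.
A vertical shear moves points parallel to the y-axis, so the x-coordinate (and any function of x alone) is unchanged.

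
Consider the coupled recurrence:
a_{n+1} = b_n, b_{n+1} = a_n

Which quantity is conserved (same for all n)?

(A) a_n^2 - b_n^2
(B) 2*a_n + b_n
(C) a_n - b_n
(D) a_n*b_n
D

Replace a_n by a_{n+1} = b_n and b_n by b_{n+1} = a_n in each option and simplify:
(A) a_n^2 - b_n^2  ->  (b_n)^2 - (a_n)^2 = -a_n^2 + b_n^2   [not conserved]
(B) 2*a_n + b_n  ->  2*(b_n) + (a_n) = a_n + 2*b_n   [not conserved]
(C) a_n - b_n  ->  (b_n) - (a_n) = -a_n + b_n   [not conserved]
(D) a_n*b_n  ->  (b_n)*(a_n) = a_n*b_n   [conserved]

Only (D) a_n*b_n returns to itself after one step, so it is the conserved quantity.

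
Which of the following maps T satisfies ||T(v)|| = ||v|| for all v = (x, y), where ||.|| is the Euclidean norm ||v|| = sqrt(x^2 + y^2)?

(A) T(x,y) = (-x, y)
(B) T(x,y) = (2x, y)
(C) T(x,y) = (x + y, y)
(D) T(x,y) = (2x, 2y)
A

A transformation preserves a norm if ||T(v)|| = ||v|| for every v; a single vector where the norm changes rules an option out.

(A) T(x,y) = (-x, y): preserves the norm -- it is an orthogonal map (a rotation/reflection), and (-x)^2 + (y)^2 simplifies to x^2 + y^2.
(B) T(x,y) = (2x, y): v = (1, 0) has norm sqrt((1)^2 + (0)^2) = 1, but T(v) = (2, 0) has norm 2 -- not preserved.
(C) T(x,y) = (x + y, y): v = (0, 1) has norm sqrt((0)^2 + (1)^2) = 1, but T(v) = (1, 1) has norm sqrt(2) -- not preserved.
(D) T(x,y) = (2x, 2y): v = (1, 0) has norm sqrt((1)^2 + (0)^2) = 1, but T(v) = (2, 0) has norm 2 -- not preserved.

Therefore the answer is (A).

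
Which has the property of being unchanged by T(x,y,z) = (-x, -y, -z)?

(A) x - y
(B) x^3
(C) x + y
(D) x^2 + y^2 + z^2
D

Apply T(x,y,z) = (-x, -y, -z) to each option, i.e. replace (x, y, z) by the transformed coordinates.
Substitute the transformed coordinates into each option and compare with the original:
(A) x - y  ->  (-x) - (-y) = -x + y   [differs from x - y: not invariant]
(B) x^3  ->  (-x)^3 = -x^3   [differs from x^3: not invariant]
(C) x + y  ->  (-x) + (-y) = -x - y   [differs from x + y: not invariant]
(D) x^2 + y^2 + z^2  ->  (-x)^2 + (-y)^2 + (-z)^2 = x^2 + y^2 + z^2   [equals x^2 + y^2 + z^2: invariant]

Only option (D), x^2 + y^2 + z^2, is unchanged by the transformation.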